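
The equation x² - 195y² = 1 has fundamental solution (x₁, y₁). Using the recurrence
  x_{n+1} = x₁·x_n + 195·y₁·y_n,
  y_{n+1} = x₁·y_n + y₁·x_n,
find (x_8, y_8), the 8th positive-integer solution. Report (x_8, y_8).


Step 1: Find the fundamental solution (x₁, y₁) of x² - 195y² = 1.
  Expand √195 as a continued fraction. a₀ = ⌊√195⌋ = 13; iterate m_{k+1} = d_k·a_k − m_k, d_{k+1} = (195 − m_{k+1}²)/d_k, a_{k+1} = ⌊(a₀ + m_{k+1})/d_{k+1}⌋ (starting m₀ = 0, d₀ = 1), with convergents p_k = a_k·p_{k-1} + p_{k-2}, q_k = a_k·q_{k-1} + q_{k-2} (p₋₁ = 1, q₋₁ = 0):
  k = 0: a₀ = 13; p₀/q₀ = 13/1; p₀² − 195·q₀² = 169 − 195 = -26.
  k = 1: m = 13, d = 26, a = ⌊(13 + 13)/26⌋ = 1; p/q = (1·13 + 1)/(1·1 + 0) = 14/1; p² − 195·q² = 196 − 195 = 1.
  The first convergent with p² − 195·q² = 1 gives the fundamental solution (x₁, y₁) = (14, 1).
Step 2: Apply the recurrence (x_{n+1}, y_{n+1}) = (x₁x_n + 195y₁y_n, x₁y_n + y₁x_n) repeatedly.
  From (x_1, y_1) = (14, 1): x_2 = 14·14 + 195·1·1 = 391; y_2 = 14·1 + 1·14 = 28.
  From (x_2, y_2) = (391, 28): x_3 = 14·391 + 195·1·28 = 10934; y_3 = 14·28 + 1·391 = 783.
  From (x_3, y_3) = (10934, 783): x_4 = 14·10934 + 195·1·783 = 305761; y_4 = 14·783 + 1·10934 = 21896.
  From (x_4, y_4) = (305761, 21896): x_5 = 14·305761 + 195·1·21896 = 8550374; y_5 = 14·21896 + 1·305761 = 612305.
  From (x_5, y_5) = (8550374, 612305): x_6 = 14·8550374 + 195·1·612305 = 239104711; y_6 = 14·612305 + 1·8550374 = 17122644.
  From (x_6, y_6) = (239104711, 17122644): x_7 = 14·239104711 + 195·1·17122644 = 6686381534; y_7 = 14·17122644 + 1·239104711 = 478821727.
  From (x_7, y_7) = (6686381534, 478821727): x_8 = 14·6686381534 + 195·1·478821727 = 186979578241; y_8 = 14·478821727 + 1·6686381534 = 13389885712.
Step 3: Verify x_8² - 195·y_8² = 34961362679182240654081 - 34961362679182240654080 = 1 (should be 1). ✓

(x_1, y_1) = (14, 1); (x_8, y_8) = (186979578241, 13389885712).


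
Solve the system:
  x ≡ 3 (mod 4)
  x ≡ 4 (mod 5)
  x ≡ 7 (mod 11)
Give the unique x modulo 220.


Moduli 4, 5, 11 are pairwise coprime; by CRT there is a unique solution modulo M = 4 · 5 · 11 = 220.
Solve pairwise, accumulating the modulus:
  Start with x ≡ 3 (mod 4).
  Combine with x ≡ 4 (mod 5): since gcd(4, 5) = 1, we get a unique residue mod 20.
    Write x = 3 + 4·t and substitute into x ≡ 4 (mod 5): 4·t ≡ 4 − 3 = 1 (mod 5).
    The inverse of 4 mod 5 is 4 (since 4·4 = 16 = 3·5 + 1), so t ≡ 4·1 = 4 ≡ 4 (mod 5).
    Then x = 3 + 4·4 = 19, valid modulo lcm(4, 5) = 20: x ≡ 19 (mod 20).
  Combine with x ≡ 7 (mod 11): since gcd(20, 11) = 1, we get a unique residue mod 220.
    Write x = 19 + 20·t and substitute into x ≡ 7 (mod 11): 20·t ≡ 7 − 19 = -12 (mod 11).
    Reduce coefficients mod 11: 9·t ≡ 10 (mod 11).
    The inverse of 9 mod 11 is 5 (since 9·5 = 45 = 4·11 + 1), so t ≡ 5·10 = 50 ≡ 6 (mod 11).
    Then x = 19 + 20·6 = 139, valid modulo lcm(20, 11) = 220: x ≡ 139 (mod 220).
Verify: 139 mod 4 = 3 ✓, 139 mod 5 = 4 ✓, 139 mod 11 = 7 ✓.

x ≡ 139 (mod 220).


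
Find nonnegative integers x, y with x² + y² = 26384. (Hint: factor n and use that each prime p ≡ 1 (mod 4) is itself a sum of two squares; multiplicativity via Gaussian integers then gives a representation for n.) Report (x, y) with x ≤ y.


Step 1: Factor n = 26384 = 2^4 · 17 · 97.
Step 2: Check the mod-4 condition on each prime factor: 2 = 2 (special); 17 ≡ 1 (mod 4), exponent 1; 97 ≡ 1 (mod 4), exponent 1.
All primes ≡ 3 (mod 4) appear to even exponent (or don't appear), so by the two-squares theorem n IS expressible as a sum of two squares.
Step 3: Build a representation. Group n = k² · m with k = 4 and m = 17 · 97 = 1649 (a product of primes ≡ 1 (mod 4)); a representation of m scales to one of n via (k·x)² + (k·y)² = k²(x² + y²). Each prime p ≡ 1 (mod 4) is itself a sum of two squares; find a² by testing p − a² for a perfect square:
  17: 17 − 1² = 16 = 4² ⇒ 17 = 1² + 4².
  97: 97 − 1² = 96, 97 − 2² = 93, 97 − 3² = 88, 97 − 4² = 81 = 9² ⇒ 97 = 4² + 9².
  Combine using the Brahmagupta–Fibonacci identity (a² + b²)(c² + d²) = (ac − bd)² + (ad + bc)² = (ac + bd)² + (ad − bc)²:
  17 · 97 = 1649: from (1² + 4²)(4² + 9²), take (1·4 − 4·9, 1·9 + 4·4) = (4 − 36, 9 + 16) = (-32, 25); dropping signs (only squares matter) gives (32, 25); check 32² + 25² = 1024 + 625 = 1649 ✓.
  Scale by k = 4: (4·32, 4·25) = (128, 100).
Step 4: Order so x ≤ y and verify: 100² + 128² = 10000 + 16384 = 26384 = n. ✓

n = 26384 = 100² + 128² (one valid representation with x ≤ y).


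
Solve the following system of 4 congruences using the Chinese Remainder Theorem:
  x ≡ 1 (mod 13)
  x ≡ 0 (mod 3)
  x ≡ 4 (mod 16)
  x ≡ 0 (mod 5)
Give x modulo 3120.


Product of moduli M = 13 · 3 · 16 · 5 = 3120.
Merge one congruence at a time:
  Start: x ≡ 1 (mod 13).
  Combine with x ≡ 0 (mod 3); new modulus lcm = 39.
    Write x = 1 + 13·t and substitute into x ≡ 0 (mod 3): 13·t ≡ 0 − 1 = -1 (mod 3).
    Reduce coefficients mod 3: 1·t ≡ 2 (mod 3).
    So t ≡ 2 (mod 3).
    Then x = 1 + 13·2 = 27, valid modulo lcm(13, 3) = 39: x ≡ 27 (mod 39).
  Combine with x ≡ 4 (mod 16); new modulus lcm = 624.
    Write x = 27 + 39·t and substitute into x ≡ 4 (mod 16): 39·t ≡ 4 − 27 = -23 (mod 16).
    Reduce coefficients mod 16: 7·t ≡ 9 (mod 16).
    The inverse of 7 mod 16 is 7 (since 7·7 = 49 = 3·16 + 1), so t ≡ 7·9 = 63 ≡ 15 (mod 16).
    Then x = 27 + 39·15 = 612, valid modulo lcm(39, 16) = 624: x ≡ 612 (mod 624).
  Combine with x ≡ 0 (mod 5); new modulus lcm = 3120.
    Write x = 612 + 624·t and substitute into x ≡ 0 (mod 5): 624·t ≡ 0 − 612 = -612 (mod 5).
    Reduce coefficients mod 5: 4·t ≡ 3 (mod 5).
    The inverse of 4 mod 5 is 4 (since 4·4 = 16 = 3·5 + 1), so t ≡ 4·3 = 12 ≡ 2 (mod 5).
    Then x = 612 + 624·2 = 1860, valid modulo lcm(624, 5) = 3120: x ≡ 1860 (mod 3120).
Verify against each original: 1860 mod 13 = 1, 1860 mod 3 = 0, 1860 mod 16 = 4, 1860 mod 5 = 0.

x ≡ 1860 (mod 3120).


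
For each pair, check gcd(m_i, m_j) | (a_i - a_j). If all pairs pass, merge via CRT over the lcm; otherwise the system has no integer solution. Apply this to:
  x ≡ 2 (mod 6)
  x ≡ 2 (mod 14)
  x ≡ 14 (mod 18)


Moduli 6, 14, 18 are not pairwise coprime, so CRT works modulo lcm(m_i) when all pairwise compatibility conditions hold.
Pairwise compatibility: gcd(m_i, m_j) must divide a_i - a_j for every pair.
Merge one congruence at a time:
  Start: x ≡ 2 (mod 6).
  Combine with x ≡ 2 (mod 14): gcd(6, 14) = 2; 2 - 2 = 0, which IS divisible by 2, so compatible.
    Write x = 2 + 6·t and substitute into x ≡ 2 (mod 14): 6·t ≡ 2 − 2 = 0 (mod 14).
    Divide the congruence (and modulus) by g = 2: 3·t ≡ 0 (mod 7).
    The inverse of 3 mod 7 is 5 (since 3·5 = 15 = 2·7 + 1), so t ≡ 5·0 = 0 ≡ 0 (mod 7).
    Then x = 2 + 6·0 = 2, valid modulo lcm(6, 14) = 42: x ≡ 2 (mod 42).
  Combine with x ≡ 14 (mod 18): gcd(42, 18) = 6; 14 - 2 = 12, which IS divisible by 6, so compatible.
    Write x = 2 + 42·t and substitute into x ≡ 14 (mod 18): 42·t ≡ 14 − 2 = 12 (mod 18).
    Divide the congruence (and modulus) by g = 6: 7·t ≡ 2 (mod 3).
    Reduce coefficients mod 3: 1·t ≡ 2 (mod 3).
    So t ≡ 2 (mod 3).
    Then x = 2 + 42·2 = 86, valid modulo lcm(42, 18) = 126: x ≡ 86 (mod 126).
Verify: 86 mod 6 = 2, 86 mod 14 = 2, 86 mod 18 = 14.

x ≡ 86 (mod 126).


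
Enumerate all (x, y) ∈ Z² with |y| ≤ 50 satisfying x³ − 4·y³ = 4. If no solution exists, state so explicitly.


The equation is x³ - 4y³ = 4. For fixed y, x³ = 4·y³ + 4, so a solution requires the RHS to be a perfect cube.
Strategy: iterate y from -50 to 50, compute RHS = 4·y³ + 4, and check whether it is a (positive or negative) perfect cube.
Check small values of y:
  y = 0: RHS = 4 is not a perfect cube.
  y = 1: RHS = 8 = (2)³ ⇒ x = 2 works.
  y = -1: RHS = 0 = (0)³ ⇒ x = 0 works.
  y = 2: RHS = 36 is not a perfect cube.
  y = -2: RHS = -28 is not a perfect cube.
  y = 3: RHS = 112 is not a perfect cube.
  y = -3: RHS = -104 is not a perfect cube.
Continuing the search up to |y| = 50 finds no further solutions beyond those listed.
Collected solutions: (0, -1), (2, 1).

Solutions (with |y| ≤ 50): (0, -1), (2, 1).


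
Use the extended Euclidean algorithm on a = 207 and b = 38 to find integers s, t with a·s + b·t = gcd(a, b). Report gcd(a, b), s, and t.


Euclidean algorithm on (207, 38) — divide until remainder is 0:
  207 = 5 · 38 + 17
  38 = 2 · 17 + 4
  17 = 4 · 4 + 1
  4 = 4 · 1 + 0
gcd(207, 38) = 1.
Track Bezout coefficients alongside the remainders: start with r₀ = 207 = a·1 + b·0 (s = 1, t = 0) and r₁ = 38 = a·0 + b·1 (s = 0, t = 1); each new remainder r_{k+1} = r_{k-1} − q_k·r_k inherits s_{k+1} = s_{k-1} − q_k·s_k, t_{k+1} = t_{k-1} − q_k·t_k, so r_k = a·s_k + b·t_k at every step:
  q = 5: r = 17, s = 1 − 5·0 = 1, t = 0 − 5·1 = -5  (check: 207·1 + 38·(-5) = 17)
  q = 2: r = 4, s = 0 − 2·1 = -2, t = 1 − 2·(-5) = 11  (check: 207·(-2) + 38·11 = 4)
  q = 4: r = 1, s = 1 − 4·(-2) = 9, t = -5 − 4·11 = -49  (check: 207·9 + 38·(-49) = 1)
The row with r = 1 (the gcd) gives the Bezout coefficients s = 9, t = -49.
Result: 207 · (9) + 38 · (-49) = 1.

gcd(207, 38) = 1; s = 9, t = -49 (check: 207·9 + 38·(-49) = 1).


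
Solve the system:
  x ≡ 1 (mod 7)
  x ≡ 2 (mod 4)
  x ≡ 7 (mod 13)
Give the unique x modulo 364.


Moduli 7, 4, 13 are pairwise coprime; by CRT there is a unique solution modulo M = 7 · 4 · 13 = 364.
Solve pairwise, accumulating the modulus:
  Start with x ≡ 1 (mod 7).
  Combine with x ≡ 2 (mod 4): since gcd(7, 4) = 1, we get a unique residue mod 28.
    Write x = 1 + 7·t and substitute into x ≡ 2 (mod 4): 7·t ≡ 2 − 1 = 1 (mod 4).
    Reduce coefficients mod 4: 3·t ≡ 1 (mod 4).
    The inverse of 3 mod 4 is 3 (since 3·3 = 9 = 2·4 + 1), so t ≡ 3·1 = 3 ≡ 3 (mod 4).
    Then x = 1 + 7·3 = 22, valid modulo lcm(7, 4) = 28: x ≡ 22 (mod 28).
  Combine with x ≡ 7 (mod 13): since gcd(28, 13) = 1, we get a unique residue mod 364.
    Write x = 22 + 28·t and substitute into x ≡ 7 (mod 13): 28·t ≡ 7 − 22 = -15 (mod 13).
    Reduce coefficients mod 13: 2·t ≡ 11 (mod 13).
    The inverse of 2 mod 13 is 7 (since 2·7 = 14 = 1·13 + 1), so t ≡ 7·11 = 77 ≡ 12 (mod 13).
    Then x = 22 + 28·12 = 358, valid modulo lcm(28, 13) = 364: x ≡ 358 (mod 364).
Verify: 358 mod 7 = 1 ✓, 358 mod 4 = 2 ✓, 358 mod 13 = 7 ✓.

x ≡ 358 (mod 364).


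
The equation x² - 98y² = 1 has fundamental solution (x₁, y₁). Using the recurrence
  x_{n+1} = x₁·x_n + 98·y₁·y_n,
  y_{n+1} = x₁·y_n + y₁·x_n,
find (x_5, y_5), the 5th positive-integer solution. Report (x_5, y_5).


Step 1: Find the fundamental solution (x₁, y₁) of x² - 98y² = 1.
  Expand √98 as a continued fraction. a₀ = ⌊√98⌋ = 9; iterate m_{k+1} = d_k·a_k − m_k, d_{k+1} = (98 − m_{k+1}²)/d_k, a_{k+1} = ⌊(a₀ + m_{k+1})/d_{k+1}⌋ (starting m₀ = 0, d₀ = 1), with convergents p_k = a_k·p_{k-1} + p_{k-2}, q_k = a_k·q_{k-1} + q_{k-2} (p₋₁ = 1, q₋₁ = 0):
  k = 0: a₀ = 9; p₀/q₀ = 9/1; p₀² − 98·q₀² = 81 − 98 = -17.
  k = 1: m = 9, d = 17, a = ⌊(9 + 9)/17⌋ = 1; p/q = (1·9 + 1)/(1·1 + 0) = 10/1; p² − 98·q² = 100 − 98 = 2.
  k = 2: m = 8, d = 2, a = ⌊(9 + 8)/2⌋ = 8; p/q = (8·10 + 9)/(8·1 + 1) = 89/9; p² − 98·q² = 7921 − 7938 = -17.
  k = 3: m = 8, d = 17, a = ⌊(9 + 8)/17⌋ = 1; p/q = (1·89 + 10)/(1·9 + 1) = 99/10; p² − 98·q² = 9801 − 9800 = 1.
  The first convergent with p² − 98·q² = 1 gives the fundamental solution (x₁, y₁) = (99, 10).
Step 2: Apply the recurrence (x_{n+1}, y_{n+1}) = (x₁x_n + 98y₁y_n, x₁y_n + y₁x_n) repeatedly.
  From (x_1, y_1) = (99, 10): x_2 = 99·99 + 98·10·10 = 19601; y_2 = 99·10 + 10·99 = 1980.
  From (x_2, y_2) = (19601, 1980): x_3 = 99·19601 + 98·10·1980 = 3880899; y_3 = 99·1980 + 10·19601 = 392030.
  From (x_3, y_3) = (3880899, 392030): x_4 = 99·3880899 + 98·10·392030 = 768398401; y_4 = 99·392030 + 10·3880899 = 77619960.
  From (x_4, y_4) = (768398401, 77619960): x_5 = 99·768398401 + 98·10·77619960 = 152139002499; y_5 = 99·77619960 + 10·768398401 = 15368360050.
Step 3: Verify x_5² - 98·y_5² = 23146276081390728245001 - 23146276081390728245000 = 1 (should be 1). ✓

(x_1, y_1) = (99, 10); (x_5, y_5) = (152139002499, 15368360050).


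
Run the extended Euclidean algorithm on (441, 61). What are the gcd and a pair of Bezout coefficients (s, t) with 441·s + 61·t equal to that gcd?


Euclidean algorithm on (441, 61) — divide until remainder is 0:
  441 = 7 · 61 + 14
  61 = 4 · 14 + 5
  14 = 2 · 5 + 4
  5 = 1 · 4 + 1
  4 = 4 · 1 + 0
gcd(441, 61) = 1.
Track Bezout coefficients alongside the remainders: start with r₀ = 441 = a·1 + b·0 (s = 1, t = 0) and r₁ = 61 = a·0 + b·1 (s = 0, t = 1); each new remainder r_{k+1} = r_{k-1} − q_k·r_k inherits s_{k+1} = s_{k-1} − q_k·s_k, t_{k+1} = t_{k-1} − q_k·t_k, so r_k = a·s_k + b·t_k at every step:
  q = 7: r = 14, s = 1 − 7·0 = 1, t = 0 − 7·1 = -7  (check: 441·1 + 61·(-7) = 14)
  q = 4: r = 5, s = 0 − 4·1 = -4, t = 1 − 4·(-7) = 29  (check: 441·(-4) + 61·29 = 5)
  q = 2: r = 4, s = 1 − 2·(-4) = 9, t = -7 − 2·29 = -65  (check: 441·9 + 61·(-65) = 4)
  q = 1: r = 1, s = -4 − 1·9 = -13, t = 29 − 1·(-65) = 94  (check: 441·(-13) + 61·94 = 1)
The row with r = 1 (the gcd) gives the Bezout coefficients s = -13, t = 94.
Result: 441 · (-13) + 61 · (94) = 1.

gcd(441, 61) = 1; s = -13, t = 94 (check: 441·(-13) + 61·94 = 1).


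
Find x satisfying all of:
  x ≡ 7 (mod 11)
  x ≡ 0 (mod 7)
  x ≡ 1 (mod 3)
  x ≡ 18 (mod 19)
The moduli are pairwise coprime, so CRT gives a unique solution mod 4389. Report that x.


Product of moduli M = 11 · 7 · 3 · 19 = 4389.
Merge one congruence at a time:
  Start: x ≡ 7 (mod 11).
  Combine with x ≡ 0 (mod 7); new modulus lcm = 77.
    Write x = 7 + 11·t and substitute into x ≡ 0 (mod 7): 11·t ≡ 0 − 7 = -7 (mod 7).
    Reduce coefficients mod 7: 4·t ≡ 0 (mod 7).
    The inverse of 4 mod 7 is 2 (since 4·2 = 8 = 1·7 + 1), so t ≡ 2·0 = 0 ≡ 0 (mod 7).
    Then x = 7 + 11·0 = 7, valid modulo lcm(11, 7) = 77: x ≡ 7 (mod 77).
  Combine with x ≡ 1 (mod 3); new modulus lcm = 231.
    Write x = 7 + 77·t and substitute into x ≡ 1 (mod 3): 77·t ≡ 1 − 7 = -6 (mod 3).
    Reduce coefficients mod 3: 2·t ≡ 0 (mod 3).
    The inverse of 2 mod 3 is 2 (since 2·2 = 4 = 1·3 + 1), so t ≡ 2·0 = 0 ≡ 0 (mod 3).
    Then x = 7 + 77·0 = 7, valid modulo lcm(77, 3) = 231: x ≡ 7 (mod 231).
  Combine with x ≡ 18 (mod 19); new modulus lcm = 4389.
    Write x = 7 + 231·t and substitute into x ≡ 18 (mod 19): 231·t ≡ 18 − 7 = 11 (mod 19).
    Reduce coefficients mod 19: 3·t ≡ 11 (mod 19).
    The inverse of 3 mod 19 is 13 (since 3·13 = 39 = 2·19 + 1), so t ≡ 13·11 = 143 ≡ 10 (mod 19).
    Then x = 7 + 231·10 = 2317, valid modulo lcm(231, 19) = 4389: x ≡ 2317 (mod 4389).
Verify against each original: 2317 mod 11 = 7, 2317 mod 7 = 0, 2317 mod 3 = 1, 2317 mod 19 = 18.

x ≡ 2317 (mod 4389).


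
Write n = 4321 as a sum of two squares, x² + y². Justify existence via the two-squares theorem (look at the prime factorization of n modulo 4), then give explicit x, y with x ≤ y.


Step 1: Factor n = 4321 = 29 · 149.
Step 2: Check the mod-4 condition on each prime factor: 29 ≡ 1 (mod 4), exponent 1; 149 ≡ 1 (mod 4), exponent 1.
All primes ≡ 3 (mod 4) appear to even exponent (or don't appear), so by the two-squares theorem n IS expressible as a sum of two squares.
Step 3: Build a representation. Here n = 29 · 149 is a product of primes ≡ 1 (mod 4). Each prime p ≡ 1 (mod 4) is itself a sum of two squares; find a² by testing p − a² for a perfect square:
  29: 29 − 1² = 28, 29 − 2² = 25 = 5² ⇒ 29 = 2² + 5².
  149: 149 − 1² = 148, 149 − 2² = 145, 149 − 3² = 140, 149 − 4² = 133, 149 − 5² = 124, 149 − 6² = 113, 149 − 7² = 100 = 10² ⇒ 149 = 7² + 10².
  Combine using the Brahmagupta–Fibonacci identity (a² + b²)(c² + d²) = (ac − bd)² + (ad + bc)² = (ac + bd)² + (ad − bc)²:
  29 · 149 = 4321: from (2² + 5²)(7² + 10²), take (2·7 − 5·10, 2·10 + 5·7) = (14 − 50, 20 + 35) = (-36, 55); dropping signs (only squares matter) gives (36, 55); check 36² + 55² = 1296 + 3025 = 4321 ✓.
Step 4: Order so x ≤ y and verify: 36² + 55² = 1296 + 3025 = 4321 = n. ✓

n = 4321 = 36² + 55² (one valid representation with x ≤ y).


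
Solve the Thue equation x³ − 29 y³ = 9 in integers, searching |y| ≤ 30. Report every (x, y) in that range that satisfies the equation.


The equation is x³ - 29y³ = 9. For fixed y, x³ = 29·y³ + 9, so a solution requires the RHS to be a perfect cube.
Strategy: iterate y from -30 to 30, compute RHS = 29·y³ + 9, and check whether it is a (positive or negative) perfect cube.
Check small values of y:
  y = 0: RHS = 9 is not a perfect cube.
  y = 1: RHS = 38 is not a perfect cube.
  y = -1: RHS = -20 is not a perfect cube.
  y = 2: RHS = 241 is not a perfect cube.
  y = -2: RHS = -223 is not a perfect cube.
  y = 3: RHS = 792 is not a perfect cube.
  y = -3: RHS = -774 is not a perfect cube.
Continuing the search up to |y| = 30 finds no solutions either.
No (x, y) in the scanned range satisfies the equation.

No integer solutions with |y| ≤ 30.


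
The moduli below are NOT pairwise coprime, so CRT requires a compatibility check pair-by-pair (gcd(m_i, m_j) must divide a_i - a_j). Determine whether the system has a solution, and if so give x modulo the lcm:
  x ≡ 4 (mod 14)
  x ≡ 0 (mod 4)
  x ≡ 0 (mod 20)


Moduli 14, 4, 20 are not pairwise coprime, so CRT works modulo lcm(m_i) when all pairwise compatibility conditions hold.
Pairwise compatibility: gcd(m_i, m_j) must divide a_i - a_j for every pair.
Merge one congruence at a time:
  Start: x ≡ 4 (mod 14).
  Combine with x ≡ 0 (mod 4): gcd(14, 4) = 2; 0 - 4 = -4, which IS divisible by 2, so compatible.
    Write x = 4 + 14·t and substitute into x ≡ 0 (mod 4): 14·t ≡ 0 − 4 = -4 (mod 4).
    Divide the congruence (and modulus) by g = 2: 7·t ≡ -2 (mod 2).
    Reduce coefficients mod 2: 1·t ≡ 0 (mod 2).
    So t ≡ 0 (mod 2).
    Then x = 4 + 14·0 = 4, valid modulo lcm(14, 4) = 28: x ≡ 4 (mod 28).
  Combine with x ≡ 0 (mod 20): gcd(28, 20) = 4; 0 - 4 = -4, which IS divisible by 4, so compatible.
    Write x = 4 + 28·t and substitute into x ≡ 0 (mod 20): 28·t ≡ 0 − 4 = -4 (mod 20).
    Divide the congruence (and modulus) by g = 4: 7·t ≡ -1 (mod 5).
    Reduce coefficients mod 5: 2·t ≡ 4 (mod 5).
    The inverse of 2 mod 5 is 3 (since 2·3 = 6 = 1·5 + 1), so t ≡ 3·4 = 12 ≡ 2 (mod 5).
    Then x = 4 + 28·2 = 60, valid modulo lcm(28, 20) = 140: x ≡ 60 (mod 140).
Verify: 60 mod 14 = 4, 60 mod 4 = 0, 60 mod 20 = 0.

x ≡ 60 (mod 140).


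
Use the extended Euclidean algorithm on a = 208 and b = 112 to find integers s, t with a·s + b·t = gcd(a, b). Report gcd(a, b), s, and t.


Euclidean algorithm on (208, 112) — divide until remainder is 0:
  208 = 1 · 112 + 96
  112 = 1 · 96 + 16
  96 = 6 · 16 + 0
gcd(208, 112) = 16.
Track Bezout coefficients alongside the remainders: start with r₀ = 208 = a·1 + b·0 (s = 1, t = 0) and r₁ = 112 = a·0 + b·1 (s = 0, t = 1); each new remainder r_{k+1} = r_{k-1} − q_k·r_k inherits s_{k+1} = s_{k-1} − q_k·s_k, t_{k+1} = t_{k-1} − q_k·t_k, so r_k = a·s_k + b·t_k at every step:
  q = 1: r = 96, s = 1 − 1·0 = 1, t = 0 − 1·1 = -1  (check: 208·1 + 112·(-1) = 96)
  q = 1: r = 16, s = 0 − 1·1 = -1, t = 1 − 1·(-1) = 2  (check: 208·(-1) + 112·2 = 16)
The row with r = 16 (the gcd) gives the Bezout coefficients s = -1, t = 2.
Result: 208 · (-1) + 112 · (2) = 16.

gcd(208, 112) = 16; s = -1, t = 2 (check: 208·(-1) + 112·2 = 16).


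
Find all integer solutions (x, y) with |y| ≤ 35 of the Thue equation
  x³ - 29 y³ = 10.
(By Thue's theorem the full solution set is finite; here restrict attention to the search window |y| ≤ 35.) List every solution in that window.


The equation is x³ - 29y³ = 10. For fixed y, x³ = 29·y³ + 10, so a solution requires the RHS to be a perfect cube.
Strategy: iterate y from -35 to 35, compute RHS = 29·y³ + 10, and check whether it is a (positive or negative) perfect cube.
Check small values of y:
  y = 0: RHS = 10 is not a perfect cube.
  y = 1: RHS = 39 is not a perfect cube.
  y = -1: RHS = -19 is not a perfect cube.
  y = 2: RHS = 242 is not a perfect cube.
  y = -2: RHS = -222 is not a perfect cube.
  y = 3: RHS = 793 is not a perfect cube.
  y = -3: RHS = -773 is not a perfect cube.
Continuing the search up to |y| = 35 finds no solutions either.
No (x, y) in the scanned range satisfies the equation.

No integer solutions with |y| ≤ 35.


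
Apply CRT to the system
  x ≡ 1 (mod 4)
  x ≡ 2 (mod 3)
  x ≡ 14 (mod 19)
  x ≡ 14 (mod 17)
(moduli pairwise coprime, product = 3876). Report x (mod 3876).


Product of moduli M = 4 · 3 · 19 · 17 = 3876.
Merge one congruence at a time:
  Start: x ≡ 1 (mod 4).
  Combine with x ≡ 2 (mod 3); new modulus lcm = 12.
    Write x = 1 + 4·t and substitute into x ≡ 2 (mod 3): 4·t ≡ 2 − 1 = 1 (mod 3).
    Reduce coefficients mod 3: 1·t ≡ 1 (mod 3).
    So t ≡ 1 (mod 3).
    Then x = 1 + 4·1 = 5, valid modulo lcm(4, 3) = 12: x ≡ 5 (mod 12).
  Combine with x ≡ 14 (mod 19); new modulus lcm = 228.
    Write x = 5 + 12·t and substitute into x ≡ 14 (mod 19): 12·t ≡ 14 − 5 = 9 (mod 19).
    The inverse of 12 mod 19 is 8 (since 12·8 = 96 = 5·19 + 1), so t ≡ 8·9 = 72 ≡ 15 (mod 19).
    Then x = 5 + 12·15 = 185, valid modulo lcm(12, 19) = 228: x ≡ 185 (mod 228).
  Combine with x ≡ 14 (mod 17); new modulus lcm = 3876.
    Write x = 185 + 228·t and substitute into x ≡ 14 (mod 17): 228·t ≡ 14 − 185 = -171 (mod 17).
    Reduce coefficients mod 17: 7·t ≡ 16 (mod 17).
    The inverse of 7 mod 17 is 5 (since 7·5 = 35 = 2·17 + 1), so t ≡ 5·16 = 80 ≡ 12 (mod 17).
    Then x = 185 + 228·12 = 2921, valid modulo lcm(228, 17) = 3876: x ≡ 2921 (mod 3876).
Verify against each original: 2921 mod 4 = 1, 2921 mod 3 = 2, 2921 mod 19 = 14, 2921 mod 17 = 14.

x ≡ 2921 (mod 3876).


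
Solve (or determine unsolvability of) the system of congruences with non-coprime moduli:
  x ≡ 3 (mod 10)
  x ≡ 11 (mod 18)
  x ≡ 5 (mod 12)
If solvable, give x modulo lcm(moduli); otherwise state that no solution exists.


Moduli 10, 18, 12 are not pairwise coprime, so CRT works modulo lcm(m_i) when all pairwise compatibility conditions hold.
Pairwise compatibility: gcd(m_i, m_j) must divide a_i - a_j for every pair.
Merge one congruence at a time:
  Start: x ≡ 3 (mod 10).
  Combine with x ≡ 11 (mod 18): gcd(10, 18) = 2; 11 - 3 = 8, which IS divisible by 2, so compatible.
    Write x = 3 + 10·t and substitute into x ≡ 11 (mod 18): 10·t ≡ 11 − 3 = 8 (mod 18).
    Divide the congruence (and modulus) by g = 2: 5·t ≡ 4 (mod 9).
    The inverse of 5 mod 9 is 2 (since 5·2 = 10 = 1·9 + 1), so t ≡ 2·4 = 8 ≡ 8 (mod 9).
    Then x = 3 + 10·8 = 83, valid modulo lcm(10, 18) = 90: x ≡ 83 (mod 90).
  Combine with x ≡ 5 (mod 12): gcd(90, 12) = 6; 5 - 83 = -78, which IS divisible by 6, so compatible.
    Write x = 83 + 90·t and substitute into x ≡ 5 (mod 12): 90·t ≡ 5 − 83 = -78 (mod 12).
    Divide the congruence (and modulus) by g = 6: 15·t ≡ -13 (mod 2).
    Reduce coefficients mod 2: 1·t ≡ 1 (mod 2).
    So t ≡ 1 (mod 2).
    Then x = 83 + 90·1 = 173, valid modulo lcm(90, 12) = 180: x ≡ 173 (mod 180).
Verify: 173 mod 10 = 3, 173 mod 18 = 11, 173 mod 12 = 5.

x ≡ 173 (mod 180).


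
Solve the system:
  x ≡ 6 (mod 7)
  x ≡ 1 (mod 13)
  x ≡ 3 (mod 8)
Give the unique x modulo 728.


Moduli 7, 13, 8 are pairwise coprime; by CRT there is a unique solution modulo M = 7 · 13 · 8 = 728.
Solve pairwise, accumulating the modulus:
  Start with x ≡ 6 (mod 7).
  Combine with x ≡ 1 (mod 13): since gcd(7, 13) = 1, we get a unique residue mod 91.
    Write x = 6 + 7·t and substitute into x ≡ 1 (mod 13): 7·t ≡ 1 − 6 = -5 (mod 13).
    Reduce coefficients mod 13: 7·t ≡ 8 (mod 13).
    The inverse of 7 mod 13 is 2 (since 7·2 = 14 = 1·13 + 1), so t ≡ 2·8 = 16 ≡ 3 (mod 13).
    Then x = 6 + 7·3 = 27, valid modulo lcm(7, 13) = 91: x ≡ 27 (mod 91).
  Combine with x ≡ 3 (mod 8): since gcd(91, 8) = 1, we get a unique residue mod 728.
    Write x = 27 + 91·t and substitute into x ≡ 3 (mod 8): 91·t ≡ 3 − 27 = -24 (mod 8).
    Reduce coefficients mod 8: 3·t ≡ 0 (mod 8).
    The inverse of 3 mod 8 is 3 (since 3·3 = 9 = 1·8 + 1), so t ≡ 3·0 = 0 ≡ 0 (mod 8).
    Then x = 27 + 91·0 = 27, valid modulo lcm(91, 8) = 728: x ≡ 27 (mod 728).
Verify: 27 mod 7 = 6 ✓, 27 mod 13 = 1 ✓, 27 mod 8 = 3 ✓.

x ≡ 27 (mod 728).


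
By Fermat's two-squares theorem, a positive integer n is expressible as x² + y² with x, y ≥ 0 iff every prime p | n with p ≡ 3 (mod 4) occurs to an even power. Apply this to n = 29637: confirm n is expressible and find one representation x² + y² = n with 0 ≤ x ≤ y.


Step 1: Factor n = 29637 = 3^2 · 37 · 89.
Step 2: Check the mod-4 condition on each prime factor: 3 ≡ 3 (mod 4), exponent 2 (must be even); 37 ≡ 1 (mod 4), exponent 1; 89 ≡ 1 (mod 4), exponent 1.
All primes ≡ 3 (mod 4) appear to even exponent (or don't appear), so by the two-squares theorem n IS expressible as a sum of two squares.
Step 3: Build a representation. Group n = k² · m with k = 3 and m = 37 · 89 = 3293 (a product of primes ≡ 1 (mod 4)); a representation of m scales to one of n via (k·x)² + (k·y)² = k²(x² + y²). Each prime p ≡ 1 (mod 4) is itself a sum of two squares; find a² by testing p − a² for a perfect square:
  37: 37 − 1² = 36 = 6² ⇒ 37 = 1² + 6².
  89: 89 − 1² = 88, 89 − 2² = 85, 89 − 3² = 80, 89 − 4² = 73, 89 − 5² = 64 = 8² ⇒ 89 = 5² + 8².
  Combine using the Brahmagupta–Fibonacci identity (a² + b²)(c² + d²) = (ac − bd)² + (ad + bc)² = (ac + bd)² + (ad − bc)²:
  37 · 89 = 3293: from (1² + 6²)(5² + 8²), take (1·5 − 6·8, 1·8 + 6·5) = (5 − 48, 8 + 30) = (-43, 38); dropping signs (only squares matter) gives (43, 38); check 43² + 38² = 1849 + 1444 = 3293 ✓.
  Scale by k = 3: (3·43, 3·38) = (129, 114).
Step 4: Order so x ≤ y and verify: 114² + 129² = 12996 + 16641 = 29637 = n. ✓

n = 29637 = 114² + 129² (one valid representation with x ≤ y).


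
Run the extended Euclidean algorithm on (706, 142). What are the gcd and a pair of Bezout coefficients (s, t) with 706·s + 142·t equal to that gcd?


Euclidean algorithm on (706, 142) — divide until remainder is 0:
  706 = 4 · 142 + 138
  142 = 1 · 138 + 4
  138 = 34 · 4 + 2
  4 = 2 · 2 + 0
gcd(706, 142) = 2.
Track Bezout coefficients alongside the remainders: start with r₀ = 706 = a·1 + b·0 (s = 1, t = 0) and r₁ = 142 = a·0 + b·1 (s = 0, t = 1); each new remainder r_{k+1} = r_{k-1} − q_k·r_k inherits s_{k+1} = s_{k-1} − q_k·s_k, t_{k+1} = t_{k-1} − q_k·t_k, so r_k = a·s_k + b·t_k at every step:
  q = 4: r = 138, s = 1 − 4·0 = 1, t = 0 − 4·1 = -4  (check: 706·1 + 142·(-4) = 138)
  q = 1: r = 4, s = 0 − 1·1 = -1, t = 1 − 1·(-4) = 5  (check: 706·(-1) + 142·5 = 4)
  q = 34: r = 2, s = 1 − 34·(-1) = 35, t = -4 − 34·5 = -174  (check: 706·35 + 142·(-174) = 2)
The row with r = 2 (the gcd) gives the Bezout coefficients s = 35, t = -174.
Result: 706 · (35) + 142 · (-174) = 2.

gcd(706, 142) = 2; s = 35, t = -174 (check: 706·35 + 142·(-174) = 2).


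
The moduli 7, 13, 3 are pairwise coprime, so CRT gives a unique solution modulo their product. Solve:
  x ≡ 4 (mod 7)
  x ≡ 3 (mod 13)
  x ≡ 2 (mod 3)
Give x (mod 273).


Moduli 7, 13, 3 are pairwise coprime; by CRT there is a unique solution modulo M = 7 · 13 · 3 = 273.
Solve pairwise, accumulating the modulus:
  Start with x ≡ 4 (mod 7).
  Combine with x ≡ 3 (mod 13): since gcd(7, 13) = 1, we get a unique residue mod 91.
    Write x = 4 + 7·t and substitute into x ≡ 3 (mod 13): 7·t ≡ 3 − 4 = -1 (mod 13).
    Reduce coefficients mod 13: 7·t ≡ 12 (mod 13).
    The inverse of 7 mod 13 is 2 (since 7·2 = 14 = 1·13 + 1), so t ≡ 2·12 = 24 ≡ 11 (mod 13).
    Then x = 4 + 7·11 = 81, valid modulo lcm(7, 13) = 91: x ≡ 81 (mod 91).
  Combine with x ≡ 2 (mod 3): since gcd(91, 3) = 1, we get a unique residue mod 273.
    Write x = 81 + 91·t and substitute into x ≡ 2 (mod 3): 91·t ≡ 2 − 81 = -79 (mod 3).
    Reduce coefficients mod 3: 1·t ≡ 2 (mod 3).
    So t ≡ 2 (mod 3).
    Then x = 81 + 91·2 = 263, valid modulo lcm(91, 3) = 273: x ≡ 263 (mod 273).
Verify: 263 mod 7 = 4 ✓, 263 mod 13 = 3 ✓, 263 mod 3 = 2 ✓.

x ≡ 263 (mod 273).


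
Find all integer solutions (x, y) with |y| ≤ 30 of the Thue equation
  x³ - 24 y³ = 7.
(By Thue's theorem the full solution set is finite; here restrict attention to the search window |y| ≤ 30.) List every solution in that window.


The equation is x³ - 24y³ = 7. For fixed y, x³ = 24·y³ + 7, so a solution requires the RHS to be a perfect cube.
Strategy: iterate y from -30 to 30, compute RHS = 24·y³ + 7, and check whether it is a (positive or negative) perfect cube.
Check small values of y:
  y = 0: RHS = 7 is not a perfect cube.
  y = 1: RHS = 31 is not a perfect cube.
  y = -1: RHS = -17 is not a perfect cube.
  y = 2: RHS = 199 is not a perfect cube.
  y = -2: RHS = -185 is not a perfect cube.
  y = 3: RHS = 655 is not a perfect cube.
  y = -3: RHS = -641 is not a perfect cube.
Continuing the search up to |y| = 30 finds no solutions either.
No (x, y) in the scanned range satisfies the equation.

No integer solutions with |y| ≤ 30.


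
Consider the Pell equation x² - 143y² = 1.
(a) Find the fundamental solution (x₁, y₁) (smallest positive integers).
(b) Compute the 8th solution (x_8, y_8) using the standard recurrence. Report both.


Step 1: Find the fundamental solution (x₁, y₁) of x² - 143y² = 1.
  Expand √143 as a continued fraction. a₀ = ⌊√143⌋ = 11; iterate m_{k+1} = d_k·a_k − m_k, d_{k+1} = (143 − m_{k+1}²)/d_k, a_{k+1} = ⌊(a₀ + m_{k+1})/d_{k+1}⌋ (starting m₀ = 0, d₀ = 1), with convergents p_k = a_k·p_{k-1} + p_{k-2}, q_k = a_k·q_{k-1} + q_{k-2} (p₋₁ = 1, q₋₁ = 0):
  k = 0: a₀ = 11; p₀/q₀ = 11/1; p₀² − 143·q₀² = 121 − 143 = -22.
  k = 1: m = 11, d = 22, a = ⌊(11 + 11)/22⌋ = 1; p/q = (1·11 + 1)/(1·1 + 0) = 12/1; p² − 143·q² = 144 − 143 = 1.
  The first convergent with p² − 143·q² = 1 gives the fundamental solution (x₁, y₁) = (12, 1).
Step 2: Apply the recurrence (x_{n+1}, y_{n+1}) = (x₁x_n + 143y₁y_n, x₁y_n + y₁x_n) repeatedly.
  From (x_1, y_1) = (12, 1): x_2 = 12·12 + 143·1·1 = 287; y_2 = 12·1 + 1·12 = 24.
  From (x_2, y_2) = (287, 24): x_3 = 12·287 + 143·1·24 = 6876; y_3 = 12·24 + 1·287 = 575.
  From (x_3, y_3) = (6876, 575): x_4 = 12·6876 + 143·1·575 = 164737; y_4 = 12·575 + 1·6876 = 13776.
  From (x_4, y_4) = (164737, 13776): x_5 = 12·164737 + 143·1·13776 = 3946812; y_5 = 12·13776 + 1·164737 = 330049.
  From (x_5, y_5) = (3946812, 330049): x_6 = 12·3946812 + 143·1·330049 = 94558751; y_6 = 12·330049 + 1·3946812 = 7907400.
  From (x_6, y_6) = (94558751, 7907400): x_7 = 12·94558751 + 143·1·7907400 = 2265463212; y_7 = 12·7907400 + 1·94558751 = 189447551.
  From (x_7, y_7) = (2265463212, 189447551): x_8 = 12·2265463212 + 143·1·189447551 = 54276558337; y_8 = 12·189447551 + 1·2265463212 = 4538833824.
Step 3: Verify x_8² - 143·y_8² = 2945944784909764205569 - 2945944784909764205568 = 1 (should be 1). ✓

(x_1, y_1) = (12, 1); (x_8, y_8) = (54276558337, 4538833824).


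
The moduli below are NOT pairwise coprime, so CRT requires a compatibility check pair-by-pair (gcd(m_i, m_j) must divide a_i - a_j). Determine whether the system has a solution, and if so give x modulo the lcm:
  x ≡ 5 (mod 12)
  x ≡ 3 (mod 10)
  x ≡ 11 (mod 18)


Moduli 12, 10, 18 are not pairwise coprime, so CRT works modulo lcm(m_i) when all pairwise compatibility conditions hold.
Pairwise compatibility: gcd(m_i, m_j) must divide a_i - a_j for every pair.
Merge one congruence at a time:
  Start: x ≡ 5 (mod 12).
  Combine with x ≡ 3 (mod 10): gcd(12, 10) = 2; 3 - 5 = -2, which IS divisible by 2, so compatible.
    Write x = 5 + 12·t and substitute into x ≡ 3 (mod 10): 12·t ≡ 3 − 5 = -2 (mod 10).
    Divide the congruence (and modulus) by g = 2: 6·t ≡ -1 (mod 5).
    Reduce coefficients mod 5: 1·t ≡ 4 (mod 5).
    So t ≡ 4 (mod 5).
    Then x = 5 + 12·4 = 53, valid modulo lcm(12, 10) = 60: x ≡ 53 (mod 60).
  Combine with x ≡ 11 (mod 18): gcd(60, 18) = 6; 11 - 53 = -42, which IS divisible by 6, so compatible.
    Write x = 53 + 60·t and substitute into x ≡ 11 (mod 18): 60·t ≡ 11 − 53 = -42 (mod 18).
    Divide the congruence (and modulus) by g = 6: 10·t ≡ -7 (mod 3).
    Reduce coefficients mod 3: 1·t ≡ 2 (mod 3).
    So t ≡ 2 (mod 3).
    Then x = 53 + 60·2 = 173, valid modulo lcm(60, 18) = 180: x ≡ 173 (mod 180).
Verify: 173 mod 12 = 5, 173 mod 10 = 3, 173 mod 18 = 11.

x ≡ 173 (mod 180).


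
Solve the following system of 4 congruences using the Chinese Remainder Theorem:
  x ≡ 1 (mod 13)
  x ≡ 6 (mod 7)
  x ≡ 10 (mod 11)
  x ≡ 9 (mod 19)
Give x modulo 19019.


Product of moduli M = 13 · 7 · 11 · 19 = 19019.
Merge one congruence at a time:
  Start: x ≡ 1 (mod 13).
  Combine with x ≡ 6 (mod 7); new modulus lcm = 91.
    Write x = 1 + 13·t and substitute into x ≡ 6 (mod 7): 13·t ≡ 6 − 1 = 5 (mod 7).
    Reduce coefficients mod 7: 6·t ≡ 5 (mod 7).
    The inverse of 6 mod 7 is 6 (since 6·6 = 36 = 5·7 + 1), so t ≡ 6·5 = 30 ≡ 2 (mod 7).
    Then x = 1 + 13·2 = 27, valid modulo lcm(13, 7) = 91: x ≡ 27 (mod 91).
  Combine with x ≡ 10 (mod 11); new modulus lcm = 1001.
    Write x = 27 + 91·t and substitute into x ≡ 10 (mod 11): 91·t ≡ 10 − 27 = -17 (mod 11).
    Reduce coefficients mod 11: 3·t ≡ 5 (mod 11).
    The inverse of 3 mod 11 is 4 (since 3·4 = 12 = 1·11 + 1), so t ≡ 4·5 = 20 ≡ 9 (mod 11).
    Then x = 27 + 91·9 = 846, valid modulo lcm(91, 11) = 1001: x ≡ 846 (mod 1001).
  Combine with x ≡ 9 (mod 19); new modulus lcm = 19019.
    Write x = 846 + 1001·t and substitute into x ≡ 9 (mod 19): 1001·t ≡ 9 − 846 = -837 (mod 19).
    Reduce coefficients mod 19: 13·t ≡ 18 (mod 19).
    The inverse of 13 mod 19 is 3 (since 13·3 = 39 = 2·19 + 1), so t ≡ 3·18 = 54 ≡ 16 (mod 19).
    Then x = 846 + 1001·16 = 16862, valid modulo lcm(1001, 19) = 19019: x ≡ 16862 (mod 19019).
Verify against each original: 16862 mod 13 = 1, 16862 mod 7 = 6, 16862 mod 11 = 10, 16862 mod 19 = 9.

x ≡ 16862 (mod 19019).


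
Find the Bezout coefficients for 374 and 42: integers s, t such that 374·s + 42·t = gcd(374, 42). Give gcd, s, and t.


Euclidean algorithm on (374, 42) — divide until remainder is 0:
  374 = 8 · 42 + 38
  42 = 1 · 38 + 4
  38 = 9 · 4 + 2
  4 = 2 · 2 + 0
gcd(374, 42) = 2.
Track Bezout coefficients alongside the remainders: start with r₀ = 374 = a·1 + b·0 (s = 1, t = 0) and r₁ = 42 = a·0 + b·1 (s = 0, t = 1); each new remainder r_{k+1} = r_{k-1} − q_k·r_k inherits s_{k+1} = s_{k-1} − q_k·s_k, t_{k+1} = t_{k-1} − q_k·t_k, so r_k = a·s_k + b·t_k at every step:
  q = 8: r = 38, s = 1 − 8·0 = 1, t = 0 − 8·1 = -8  (check: 374·1 + 42·(-8) = 38)
  q = 1: r = 4, s = 0 − 1·1 = -1, t = 1 − 1·(-8) = 9  (check: 374·(-1) + 42·9 = 4)
  q = 9: r = 2, s = 1 − 9·(-1) = 10, t = -8 − 9·9 = -89  (check: 374·10 + 42·(-89) = 2)
The row with r = 2 (the gcd) gives the Bezout coefficients s = 10, t = -89.
Result: 374 · (10) + 42 · (-89) = 2.

gcd(374, 42) = 2; s = 10, t = -89 (check: 374·10 + 42·(-89) = 2).


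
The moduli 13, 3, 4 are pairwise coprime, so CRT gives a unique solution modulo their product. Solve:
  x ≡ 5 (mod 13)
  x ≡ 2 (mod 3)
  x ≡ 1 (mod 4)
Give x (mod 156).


Moduli 13, 3, 4 are pairwise coprime; by CRT there is a unique solution modulo M = 13 · 3 · 4 = 156.
Solve pairwise, accumulating the modulus:
  Start with x ≡ 5 (mod 13).
  Combine with x ≡ 2 (mod 3): since gcd(13, 3) = 1, we get a unique residue mod 39.
    Write x = 5 + 13·t and substitute into x ≡ 2 (mod 3): 13·t ≡ 2 − 5 = -3 (mod 3).
    Reduce coefficients mod 3: 1·t ≡ 0 (mod 3).
    So t ≡ 0 (mod 3).
    Then x = 5 + 13·0 = 5, valid modulo lcm(13, 3) = 39: x ≡ 5 (mod 39).
  Combine with x ≡ 1 (mod 4): since gcd(39, 4) = 1, we get a unique residue mod 156.
    Write x = 5 + 39·t and substitute into x ≡ 1 (mod 4): 39·t ≡ 1 − 5 = -4 (mod 4).
    Reduce coefficients mod 4: 3·t ≡ 0 (mod 4).
    The inverse of 3 mod 4 is 3 (since 3·3 = 9 = 2·4 + 1), so t ≡ 3·0 = 0 ≡ 0 (mod 4).
    Then x = 5 + 39·0 = 5, valid modulo lcm(39, 4) = 156: x ≡ 5 (mod 156).
Verify: 5 mod 13 = 5 ✓, 5 mod 3 = 2 ✓, 5 mod 4 = 1 ✓.

x ≡ 5 (mod 156).


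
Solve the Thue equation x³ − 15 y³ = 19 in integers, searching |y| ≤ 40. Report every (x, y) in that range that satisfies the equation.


The equation is x³ - 15y³ = 19. For fixed y, x³ = 15·y³ + 19, so a solution requires the RHS to be a perfect cube.
Strategy: iterate y from -40 to 40, compute RHS = 15·y³ + 19, and check whether it is a (positive or negative) perfect cube.
Check small values of y:
  y = 0: RHS = 19 is not a perfect cube.
  y = 1: RHS = 34 is not a perfect cube.
  y = -1: RHS = 4 is not a perfect cube.
  y = 2: RHS = 139 is not a perfect cube.
  y = -2: RHS = -101 is not a perfect cube.
  y = 3: RHS = 424 is not a perfect cube.
  y = -3: RHS = -386 is not a perfect cube.
Continuing the search up to |y| = 40 finds no solutions either.
No (x, y) in the scanned range satisfies the equation.

No integer solutions with |y| ≤ 40.


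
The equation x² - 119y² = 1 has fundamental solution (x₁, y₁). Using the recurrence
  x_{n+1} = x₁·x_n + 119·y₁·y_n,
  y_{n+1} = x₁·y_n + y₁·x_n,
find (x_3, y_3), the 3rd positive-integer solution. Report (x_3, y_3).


Step 1: Find the fundamental solution (x₁, y₁) of x² - 119y² = 1.
  Expand √119 as a continued fraction. a₀ = ⌊√119⌋ = 10; iterate m_{k+1} = d_k·a_k − m_k, d_{k+1} = (119 − m_{k+1}²)/d_k, a_{k+1} = ⌊(a₀ + m_{k+1})/d_{k+1}⌋ (starting m₀ = 0, d₀ = 1), with convergents p_k = a_k·p_{k-1} + p_{k-2}, q_k = a_k·q_{k-1} + q_{k-2} (p₋₁ = 1, q₋₁ = 0):
  k = 0: a₀ = 10; p₀/q₀ = 10/1; p₀² − 119·q₀² = 100 − 119 = -19.
  k = 1: m = 10, d = 19, a = ⌊(10 + 10)/19⌋ = 1; p/q = (1·10 + 1)/(1·1 + 0) = 11/1; p² − 119·q² = 121 − 119 = 2.
  k = 2: m = 9, d = 2, a = ⌊(10 + 9)/2⌋ = 9; p/q = (9·11 + 10)/(9·1 + 1) = 109/10; p² − 119·q² = 11881 − 11900 = -19.
  k = 3: m = 9, d = 19, a = ⌊(10 + 9)/19⌋ = 1; p/q = (1·109 + 11)/(1·10 + 1) = 120/11; p² − 119·q² = 14400 − 14399 = 1.
  The first convergent with p² − 119·q² = 1 gives the fundamental solution (x₁, y₁) = (120, 11).
Step 2: Apply the recurrence (x_{n+1}, y_{n+1}) = (x₁x_n + 119y₁y_n, x₁y_n + y₁x_n) repeatedly.
  From (x_1, y_1) = (120, 11): x_2 = 120·120 + 119·11·11 = 28799; y_2 = 120·11 + 11·120 = 2640.
  From (x_2, y_2) = (28799, 2640): x_3 = 120·28799 + 119·11·2640 = 6911640; y_3 = 120·2640 + 11·28799 = 633589.
Step 3: Verify x_3² - 119·y_3² = 47770767489600 - 47770767489599 = 1 (should be 1). ✓

(x_1, y_1) = (120, 11); (x_3, y_3) = (6911640, 633589).


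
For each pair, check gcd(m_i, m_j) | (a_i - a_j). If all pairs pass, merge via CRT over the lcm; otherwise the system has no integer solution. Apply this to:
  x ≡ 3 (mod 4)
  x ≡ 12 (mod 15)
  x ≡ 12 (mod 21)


Moduli 4, 15, 21 are not pairwise coprime, so CRT works modulo lcm(m_i) when all pairwise compatibility conditions hold.
Pairwise compatibility: gcd(m_i, m_j) must divide a_i - a_j for every pair.
Merge one congruence at a time:
  Start: x ≡ 3 (mod 4).
  Combine with x ≡ 12 (mod 15): gcd(4, 15) = 1; 12 - 3 = 9, which IS divisible by 1, so compatible.
    Write x = 3 + 4·t and substitute into x ≡ 12 (mod 15): 4·t ≡ 12 − 3 = 9 (mod 15).
    The inverse of 4 mod 15 is 4 (since 4·4 = 16 = 1·15 + 1), so t ≡ 4·9 = 36 ≡ 6 (mod 15).
    Then x = 3 + 4·6 = 27, valid modulo lcm(4, 15) = 60: x ≡ 27 (mod 60).
  Combine with x ≡ 12 (mod 21): gcd(60, 21) = 3; 12 - 27 = -15, which IS divisible by 3, so compatible.
    Write x = 27 + 60·t and substitute into x ≡ 12 (mod 21): 60·t ≡ 12 − 27 = -15 (mod 21).
    Divide the congruence (and modulus) by g = 3: 20·t ≡ -5 (mod 7).
    Reduce coefficients mod 7: 6·t ≡ 2 (mod 7).
    The inverse of 6 mod 7 is 6 (since 6·6 = 36 = 5·7 + 1), so t ≡ 6·2 = 12 ≡ 5 (mod 7).
    Then x = 27 + 60·5 = 327, valid modulo lcm(60, 21) = 420: x ≡ 327 (mod 420).
Verify: 327 mod 4 = 3, 327 mod 15 = 12, 327 mod 21 = 12.

x ≡ 327 (mod 420).
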